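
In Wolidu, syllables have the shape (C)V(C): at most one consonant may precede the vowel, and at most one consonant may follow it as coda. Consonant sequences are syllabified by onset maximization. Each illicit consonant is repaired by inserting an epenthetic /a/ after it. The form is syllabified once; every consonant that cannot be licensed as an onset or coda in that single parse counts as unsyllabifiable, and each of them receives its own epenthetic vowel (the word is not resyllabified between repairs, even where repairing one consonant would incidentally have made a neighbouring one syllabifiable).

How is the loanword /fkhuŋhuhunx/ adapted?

fakahuŋhuhunxa

Syllabifying with onset maximization leaves /f/, /k/, /x/ stranded (at most one coda consonant is licensed; onsets are limited to one consonant).
Epenthesis after each stranded consonant: /f/ → /fa/, /k/ → /ka/, /x/ → /xa/.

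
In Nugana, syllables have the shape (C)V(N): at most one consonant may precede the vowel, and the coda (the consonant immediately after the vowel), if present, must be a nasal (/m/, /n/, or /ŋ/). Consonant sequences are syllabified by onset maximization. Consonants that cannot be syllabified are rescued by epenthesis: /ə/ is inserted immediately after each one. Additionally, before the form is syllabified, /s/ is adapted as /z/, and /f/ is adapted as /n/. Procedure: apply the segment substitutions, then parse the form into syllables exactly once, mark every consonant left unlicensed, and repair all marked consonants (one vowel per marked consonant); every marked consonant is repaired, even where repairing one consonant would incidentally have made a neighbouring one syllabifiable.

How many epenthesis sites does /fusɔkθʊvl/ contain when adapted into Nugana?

After substitution the input is /nuzɔkθʊvl/.
The unsyllabifiable consonants are /k/, /v/, /l/; each receives one epenthetic vowel.

3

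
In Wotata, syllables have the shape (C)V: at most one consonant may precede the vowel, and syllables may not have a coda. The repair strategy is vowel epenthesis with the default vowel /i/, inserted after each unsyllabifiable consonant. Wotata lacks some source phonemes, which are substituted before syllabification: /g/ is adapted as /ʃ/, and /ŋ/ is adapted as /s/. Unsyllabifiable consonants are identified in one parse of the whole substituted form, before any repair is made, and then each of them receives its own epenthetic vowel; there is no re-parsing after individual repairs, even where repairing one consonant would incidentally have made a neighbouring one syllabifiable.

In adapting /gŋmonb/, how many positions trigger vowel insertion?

4

After substitution the input is /ʃsmonb/.
The unsyllabifiable consonants are /ʃ/, /s/, /n/, /b/; each receives one epenthetic vowel.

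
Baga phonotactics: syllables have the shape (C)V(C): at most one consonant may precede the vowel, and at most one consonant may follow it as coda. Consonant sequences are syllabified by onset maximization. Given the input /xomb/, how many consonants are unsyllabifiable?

Under (C)V(C), the unsyllabifiable consonants are /b/ (at most one coda consonant is licensed; onsets are limited to one consonant).

1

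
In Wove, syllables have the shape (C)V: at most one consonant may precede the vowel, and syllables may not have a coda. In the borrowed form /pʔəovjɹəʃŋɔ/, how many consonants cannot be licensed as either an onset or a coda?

4

Syllabifying with onset maximization leaves /p/, /v/, /j/, /ʃ/ stranded (no codas are permitted; onsets are limited to one consonant).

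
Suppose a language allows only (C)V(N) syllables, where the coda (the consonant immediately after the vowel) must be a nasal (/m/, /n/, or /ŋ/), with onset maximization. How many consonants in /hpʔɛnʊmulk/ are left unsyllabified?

4

The consonants /h/, /p/, /l/, /k/ cannot be parsed into a legal (C)V(N) syllable (only a nasal (/m/, /n/, or /ŋ/) is licensed in coda position; onsets are limited to one consonant).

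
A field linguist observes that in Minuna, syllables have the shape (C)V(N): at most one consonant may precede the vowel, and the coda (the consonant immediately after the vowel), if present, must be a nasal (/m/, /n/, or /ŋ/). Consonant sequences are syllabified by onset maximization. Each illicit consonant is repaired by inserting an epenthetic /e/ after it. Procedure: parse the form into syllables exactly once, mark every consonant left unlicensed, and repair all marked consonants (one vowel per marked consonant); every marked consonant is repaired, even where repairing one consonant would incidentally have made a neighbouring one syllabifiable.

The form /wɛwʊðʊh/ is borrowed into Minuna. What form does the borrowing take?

wɛwʊðʊhe

Under (C)V(N), the unsyllabifiable consonants are /h/ (only a nasal (/m/, /n/, or /ŋ/) is licensed in coda position; onsets are limited to one consonant).
Epenthesis after each stranded consonant: /h/ → /he/.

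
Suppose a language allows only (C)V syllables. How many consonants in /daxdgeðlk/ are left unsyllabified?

5

Under (C)V, the unsyllabifiable consonants are /x/, /d/, /ð/, /l/, /k/ (no codas are permitted; onsets are limited to one consonant).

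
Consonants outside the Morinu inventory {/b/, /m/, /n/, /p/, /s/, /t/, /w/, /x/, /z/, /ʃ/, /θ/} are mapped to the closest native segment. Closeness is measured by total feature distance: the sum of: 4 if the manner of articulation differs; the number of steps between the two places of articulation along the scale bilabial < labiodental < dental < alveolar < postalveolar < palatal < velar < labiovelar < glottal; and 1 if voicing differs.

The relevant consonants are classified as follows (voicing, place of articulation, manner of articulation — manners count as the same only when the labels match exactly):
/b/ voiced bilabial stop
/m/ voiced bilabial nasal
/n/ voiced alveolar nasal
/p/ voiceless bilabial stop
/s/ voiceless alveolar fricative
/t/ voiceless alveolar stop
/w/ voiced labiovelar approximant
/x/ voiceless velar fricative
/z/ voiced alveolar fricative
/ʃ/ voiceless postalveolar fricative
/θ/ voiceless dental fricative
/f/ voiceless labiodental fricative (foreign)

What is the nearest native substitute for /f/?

/θ/ is closest: same manner (fricative), place distance 1 (labiodental→dental), same voicing; total 1. Next closest is /s/ at distance 2.

θ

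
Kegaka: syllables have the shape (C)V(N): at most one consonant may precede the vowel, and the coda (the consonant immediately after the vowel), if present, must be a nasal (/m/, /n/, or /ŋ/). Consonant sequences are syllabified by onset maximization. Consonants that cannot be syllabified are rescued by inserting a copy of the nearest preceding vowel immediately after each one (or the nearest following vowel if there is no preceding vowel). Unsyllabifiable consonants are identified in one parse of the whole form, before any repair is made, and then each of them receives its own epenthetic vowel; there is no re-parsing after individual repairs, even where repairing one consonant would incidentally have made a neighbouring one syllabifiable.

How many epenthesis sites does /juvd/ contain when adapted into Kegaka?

The unsyllabifiable consonants are /v/, /d/; each receives one epenthetic vowel.

2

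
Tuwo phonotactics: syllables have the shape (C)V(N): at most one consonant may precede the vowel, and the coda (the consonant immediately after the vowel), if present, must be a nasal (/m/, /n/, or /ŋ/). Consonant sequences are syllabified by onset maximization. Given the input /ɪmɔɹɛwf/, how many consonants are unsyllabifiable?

The consonants /w/, /f/ cannot be parsed into a legal (C)V(N) syllable (only a nasal (/m/, /n/, or /ŋ/) is licensed in coda position; onsets are limited to one consonant).

2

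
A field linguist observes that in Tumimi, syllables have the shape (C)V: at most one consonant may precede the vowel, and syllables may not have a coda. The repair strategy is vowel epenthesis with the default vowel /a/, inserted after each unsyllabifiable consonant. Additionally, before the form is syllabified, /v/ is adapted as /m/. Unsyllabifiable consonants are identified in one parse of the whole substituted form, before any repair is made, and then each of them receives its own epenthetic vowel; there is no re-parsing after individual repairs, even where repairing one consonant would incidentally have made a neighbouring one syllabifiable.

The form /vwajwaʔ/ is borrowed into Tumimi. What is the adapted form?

mawajawaʔa

Substitution: /v/ → /m/, giving /mwajwaʔ/.
The consonants /m/, /j/, /ʔ/ cannot be parsed into a legal (C)V syllable (no codas are permitted; onsets are limited to one consonant).
Each unlicensed consonant becomes the onset of a new syllable: /m/ → /ma/, /j/ → /ja/, /ʔ/ → /ʔa/.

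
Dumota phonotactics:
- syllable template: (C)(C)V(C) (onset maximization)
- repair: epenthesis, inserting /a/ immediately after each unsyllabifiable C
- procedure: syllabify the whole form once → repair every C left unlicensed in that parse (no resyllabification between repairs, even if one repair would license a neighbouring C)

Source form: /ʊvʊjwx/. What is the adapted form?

ʊvʊjwaxa

Under (C)(C)V(C), the unsyllabifiable consonants are /w/, /x/ (at most one coda consonant is licensed; onsets may contain at most 2 consonants).
Epenthesis after each stranded consonant: /w/ → /wa/, /x/ → /xa/.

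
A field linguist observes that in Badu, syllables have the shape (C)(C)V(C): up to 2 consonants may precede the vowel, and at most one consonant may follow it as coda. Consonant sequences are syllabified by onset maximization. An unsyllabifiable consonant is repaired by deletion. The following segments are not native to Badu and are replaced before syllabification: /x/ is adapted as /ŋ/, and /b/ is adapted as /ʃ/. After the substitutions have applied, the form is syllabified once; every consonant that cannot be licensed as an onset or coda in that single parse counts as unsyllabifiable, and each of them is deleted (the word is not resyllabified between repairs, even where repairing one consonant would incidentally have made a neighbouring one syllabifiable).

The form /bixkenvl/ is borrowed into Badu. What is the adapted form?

ʃiŋken

Substitution: /b/ → /ʃ/, /x/ → /ŋ/, giving /ʃiŋkenvl/.
The consonants /v/, /l/ cannot be parsed into a legal (C)(C)V(C) syllable (at most one coda consonant is licensed; onsets may contain at most 2 consonants).
Deleting the stranded consonants removes /v/, /l/.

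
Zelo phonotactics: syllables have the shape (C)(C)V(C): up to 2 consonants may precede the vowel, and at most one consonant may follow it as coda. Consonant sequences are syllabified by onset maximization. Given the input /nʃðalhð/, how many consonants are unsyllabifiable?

3

Syllabifying with onset maximization leaves /n/, /h/, /ð/ stranded (at most one coda consonant is licensed; onsets may contain at most 2 consonants).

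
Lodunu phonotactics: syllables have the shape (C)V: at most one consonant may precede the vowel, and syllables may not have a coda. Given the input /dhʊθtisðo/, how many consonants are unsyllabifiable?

Syllabifying with onset maximization leaves /d/, /θ/, /s/ stranded (no codas are permitted; onsets are limited to one consonant).

3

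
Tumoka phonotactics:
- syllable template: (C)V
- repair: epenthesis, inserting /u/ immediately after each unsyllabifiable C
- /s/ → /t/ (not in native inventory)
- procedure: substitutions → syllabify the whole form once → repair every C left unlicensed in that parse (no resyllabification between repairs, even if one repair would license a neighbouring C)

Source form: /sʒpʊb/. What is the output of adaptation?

tuʒupʊbu

Substitution: /s/ → /t/, giving /tʒpʊb/.
Under (C)V, the unsyllabifiable consonants are /t/, /ʒ/, /b/ (no codas are permitted; onsets are limited to one consonant).
Inserting the epenthetic vowel yields /t/ → /tu/, /ʒ/ → /ʒu/, /b/ → /bu/.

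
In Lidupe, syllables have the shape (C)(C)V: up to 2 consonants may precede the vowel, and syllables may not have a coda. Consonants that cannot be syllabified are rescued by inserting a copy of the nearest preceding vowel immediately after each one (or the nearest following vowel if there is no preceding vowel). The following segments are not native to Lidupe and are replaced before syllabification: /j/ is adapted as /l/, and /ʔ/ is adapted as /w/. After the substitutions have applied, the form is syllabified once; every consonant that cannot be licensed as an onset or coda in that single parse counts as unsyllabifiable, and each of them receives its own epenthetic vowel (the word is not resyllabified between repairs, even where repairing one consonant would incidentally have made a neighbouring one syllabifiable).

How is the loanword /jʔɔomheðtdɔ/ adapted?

Substitution: /j/ → /l/, /ʔ/ → /w/, giving /lwɔomheðtdɔ/.
The consonants /ð/ cannot be parsed into a legal (C)(C)V syllable (no codas are permitted; onsets may contain at most 2 consonants).
Inserting the epenthetic vowel yields /ð/ → /ðe/.

lwɔomheðetdɔ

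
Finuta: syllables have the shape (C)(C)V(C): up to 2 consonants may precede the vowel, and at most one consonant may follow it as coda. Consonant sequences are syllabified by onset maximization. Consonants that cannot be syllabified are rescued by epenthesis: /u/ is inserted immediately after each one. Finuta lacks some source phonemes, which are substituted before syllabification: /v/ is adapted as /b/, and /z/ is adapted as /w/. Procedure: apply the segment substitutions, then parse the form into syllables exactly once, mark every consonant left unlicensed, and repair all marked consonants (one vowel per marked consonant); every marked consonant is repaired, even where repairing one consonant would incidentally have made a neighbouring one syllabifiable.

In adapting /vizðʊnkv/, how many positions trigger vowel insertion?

After substitution the input is /biwðʊnkb/.
The unsyllabifiable consonants are /k/, /b/; each receives one epenthetic vowel.

2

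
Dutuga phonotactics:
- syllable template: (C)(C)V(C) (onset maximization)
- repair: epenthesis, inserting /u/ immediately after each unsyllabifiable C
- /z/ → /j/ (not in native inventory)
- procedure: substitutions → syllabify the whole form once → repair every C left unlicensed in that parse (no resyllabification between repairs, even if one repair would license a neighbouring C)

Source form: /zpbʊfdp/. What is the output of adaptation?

Substitution: /z/ → /j/, giving /jpbʊfdp/.
Syllabifying with onset maximization leaves /j/, /d/, /p/ stranded (at most one coda consonant is licensed; onsets may contain at most 2 consonants).
Each unlicensed consonant becomes the onset of a new syllable: /j/ → /ju/, /d/ → /du/, /p/ → /pu/.

jupbʊfdupu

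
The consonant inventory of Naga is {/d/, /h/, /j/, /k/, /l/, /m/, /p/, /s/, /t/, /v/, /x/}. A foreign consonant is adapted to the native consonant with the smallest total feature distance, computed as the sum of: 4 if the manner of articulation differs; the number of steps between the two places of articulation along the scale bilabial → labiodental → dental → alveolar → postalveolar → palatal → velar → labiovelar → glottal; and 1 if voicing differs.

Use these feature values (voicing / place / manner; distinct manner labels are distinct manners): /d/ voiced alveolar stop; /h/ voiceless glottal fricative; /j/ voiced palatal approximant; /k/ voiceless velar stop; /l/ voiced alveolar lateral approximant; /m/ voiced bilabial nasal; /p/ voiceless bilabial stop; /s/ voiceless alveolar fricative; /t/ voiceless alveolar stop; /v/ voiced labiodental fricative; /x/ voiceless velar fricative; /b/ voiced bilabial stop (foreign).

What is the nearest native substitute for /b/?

p

/p/ is closest: same manner (stop), place distance 0 (bilabial→bilabial), voicing differs (+1); total 1. Next closest is /d/ at distance 3.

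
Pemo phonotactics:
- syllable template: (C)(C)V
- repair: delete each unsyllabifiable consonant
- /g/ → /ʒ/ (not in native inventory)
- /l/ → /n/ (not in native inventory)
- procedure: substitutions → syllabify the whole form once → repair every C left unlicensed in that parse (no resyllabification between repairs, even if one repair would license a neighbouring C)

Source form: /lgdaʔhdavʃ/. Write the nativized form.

ʒdahda

Substitution: /l/ → /n/, /g/ → /ʒ/, giving /nʒdaʔhdavʃ/.
Under (C)(C)V, the unsyllabifiable consonants are /n/, /ʔ/, /v/, /ʃ/ (no codas are permitted; onsets may contain at most 2 consonants).
Each unlicensed consonant is deleted: /n/, /ʔ/, /v/, /ʃ/.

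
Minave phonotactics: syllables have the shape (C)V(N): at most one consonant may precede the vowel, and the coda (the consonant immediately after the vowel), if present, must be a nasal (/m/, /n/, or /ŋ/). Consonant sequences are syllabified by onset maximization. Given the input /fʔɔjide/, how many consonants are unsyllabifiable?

1

Under (C)V(N), the unsyllabifiable consonants are /f/ (only a nasal (/m/, /n/, or /ŋ/) is licensed in coda position; onsets are limited to one consonant).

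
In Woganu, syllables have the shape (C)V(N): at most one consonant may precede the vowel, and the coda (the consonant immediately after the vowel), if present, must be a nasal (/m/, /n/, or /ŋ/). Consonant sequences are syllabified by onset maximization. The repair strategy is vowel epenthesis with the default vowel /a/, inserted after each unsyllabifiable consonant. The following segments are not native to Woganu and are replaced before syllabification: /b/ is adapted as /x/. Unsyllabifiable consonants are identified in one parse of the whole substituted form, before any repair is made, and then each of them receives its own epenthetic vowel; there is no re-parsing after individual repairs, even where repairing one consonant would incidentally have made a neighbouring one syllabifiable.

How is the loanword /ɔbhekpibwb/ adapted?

ɔxahekapixawaxa

Substitution: /b/ → /x/, giving /ɔxhekpixwx/.
The consonants /x/, /k/, /x/, /w/, /x/ cannot be parsed into a legal (C)V(N) syllable (only a nasal (/m/, /n/, or /ŋ/) is licensed in coda position; onsets are limited to one consonant).
Epenthesis after each stranded consonant: /x/ → /xa/, /k/ → /ka/, /x/ → /xa/, /w/ → /wa/, /x/ → /xa/.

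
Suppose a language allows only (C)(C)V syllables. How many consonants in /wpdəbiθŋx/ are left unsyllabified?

4

The consonants /w/, /θ/, /ŋ/, /x/ cannot be parsed into a legal (C)(C)V syllable (no codas are permitted; onsets may contain at most 2 consonants).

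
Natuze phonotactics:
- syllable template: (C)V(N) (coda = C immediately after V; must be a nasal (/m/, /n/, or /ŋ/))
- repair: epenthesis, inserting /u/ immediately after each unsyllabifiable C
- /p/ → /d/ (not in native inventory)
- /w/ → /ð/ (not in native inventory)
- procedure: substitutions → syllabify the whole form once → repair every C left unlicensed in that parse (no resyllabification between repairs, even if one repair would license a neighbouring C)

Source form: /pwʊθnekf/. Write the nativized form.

duðʊθunekufu

Substitution: /p/ → /d/, /w/ → /ð/, giving /dðʊθnekf/.
Syllabifying with onset maximization leaves /d/, /θ/, /k/, /f/ stranded (only a nasal (/m/, /n/, or /ŋ/) is licensed in coda position; onsets are limited to one consonant).
Each unlicensed consonant becomes the onset of a new syllable: /d/ → /du/, /θ/ → /θu/, /k/ → /ku/, /f/ → /fu/.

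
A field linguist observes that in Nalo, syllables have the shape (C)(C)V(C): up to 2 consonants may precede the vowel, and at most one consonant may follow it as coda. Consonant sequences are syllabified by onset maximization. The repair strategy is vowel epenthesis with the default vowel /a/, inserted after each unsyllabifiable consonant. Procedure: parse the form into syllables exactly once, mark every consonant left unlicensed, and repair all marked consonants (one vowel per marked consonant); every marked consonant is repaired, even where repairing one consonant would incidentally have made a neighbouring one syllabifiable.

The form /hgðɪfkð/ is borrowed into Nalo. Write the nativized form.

Syllabifying with onset maximization leaves /h/, /k/, /ð/ stranded (at most one coda consonant is licensed; onsets may contain at most 2 consonants).
Inserting the epenthetic vowel yields /h/ → /ha/, /k/ → /ka/, /ð/ → /ða/.

hagðɪfkaða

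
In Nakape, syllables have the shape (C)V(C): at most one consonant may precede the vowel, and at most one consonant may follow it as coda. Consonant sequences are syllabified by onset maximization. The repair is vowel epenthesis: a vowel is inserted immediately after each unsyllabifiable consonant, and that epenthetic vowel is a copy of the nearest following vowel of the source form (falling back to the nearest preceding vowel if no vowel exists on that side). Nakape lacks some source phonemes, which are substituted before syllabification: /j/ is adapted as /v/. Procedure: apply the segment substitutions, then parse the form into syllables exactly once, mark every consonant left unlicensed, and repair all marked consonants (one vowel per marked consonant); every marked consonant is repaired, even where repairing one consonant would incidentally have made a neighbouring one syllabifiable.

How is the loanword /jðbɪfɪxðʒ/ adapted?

vɪðɪbɪfɪxðɪʒɪ

Substitution: /j/ → /v/, giving /vðbɪfɪxðʒ/.
Syllabifying with onset maximization leaves /v/, /ð/, /ð/, /ʒ/ stranded (at most one coda consonant is licensed; onsets are limited to one consonant).
Epenthesis after each stranded consonant: /v/ → /vɪ/, /ð/ → /ðɪ/, /ð/ → /ðɪ/, /ʒ/ → /ʒɪ/.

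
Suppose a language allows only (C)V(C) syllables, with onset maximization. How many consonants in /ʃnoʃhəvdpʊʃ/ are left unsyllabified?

2

Under (C)V(C), the unsyllabifiable consonants are /ʃ/, /d/ (at most one coda consonant is licensed; onsets are limited to one consonant).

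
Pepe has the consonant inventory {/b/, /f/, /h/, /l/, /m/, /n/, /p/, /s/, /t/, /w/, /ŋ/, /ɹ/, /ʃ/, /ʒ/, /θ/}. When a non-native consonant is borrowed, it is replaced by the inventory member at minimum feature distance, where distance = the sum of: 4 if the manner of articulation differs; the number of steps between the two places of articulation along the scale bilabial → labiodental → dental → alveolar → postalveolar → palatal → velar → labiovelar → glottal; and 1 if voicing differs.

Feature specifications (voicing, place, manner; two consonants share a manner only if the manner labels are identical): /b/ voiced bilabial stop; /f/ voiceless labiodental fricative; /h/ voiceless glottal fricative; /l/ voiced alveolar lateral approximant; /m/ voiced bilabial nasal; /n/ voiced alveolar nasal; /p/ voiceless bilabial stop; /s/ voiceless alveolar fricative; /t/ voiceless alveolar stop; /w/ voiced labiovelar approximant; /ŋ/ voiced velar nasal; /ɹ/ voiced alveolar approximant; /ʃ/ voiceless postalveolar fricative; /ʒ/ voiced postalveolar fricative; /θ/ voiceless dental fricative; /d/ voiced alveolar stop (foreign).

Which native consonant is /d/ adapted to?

/t/ is closest: same manner (stop), place distance 0 (alveolar→alveolar), voicing differs (+1); total 1. Next closest is /b/ at distance 3.

t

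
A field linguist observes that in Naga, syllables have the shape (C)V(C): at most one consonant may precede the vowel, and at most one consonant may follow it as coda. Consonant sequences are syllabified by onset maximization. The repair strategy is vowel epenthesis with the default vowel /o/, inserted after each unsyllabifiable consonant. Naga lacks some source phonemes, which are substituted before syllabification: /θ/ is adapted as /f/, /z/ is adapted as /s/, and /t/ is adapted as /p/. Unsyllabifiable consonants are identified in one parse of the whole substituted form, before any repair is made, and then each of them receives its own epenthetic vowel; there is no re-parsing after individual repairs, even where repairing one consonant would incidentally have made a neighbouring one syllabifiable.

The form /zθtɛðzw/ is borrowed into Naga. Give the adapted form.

sofopɛðsowo

Substitution: /z/ → /s/, /θ/ → /f/, /t/ → /p/, giving /sfpɛðsw/.
Syllabifying with onset maximization leaves /s/, /f/, /s/, /w/ stranded (at most one coda consonant is licensed; onsets are limited to one consonant).
Each unlicensed consonant becomes the onset of a new syllable: /s/ → /so/, /f/ → /fo/, /s/ → /so/, /w/ → /wo/.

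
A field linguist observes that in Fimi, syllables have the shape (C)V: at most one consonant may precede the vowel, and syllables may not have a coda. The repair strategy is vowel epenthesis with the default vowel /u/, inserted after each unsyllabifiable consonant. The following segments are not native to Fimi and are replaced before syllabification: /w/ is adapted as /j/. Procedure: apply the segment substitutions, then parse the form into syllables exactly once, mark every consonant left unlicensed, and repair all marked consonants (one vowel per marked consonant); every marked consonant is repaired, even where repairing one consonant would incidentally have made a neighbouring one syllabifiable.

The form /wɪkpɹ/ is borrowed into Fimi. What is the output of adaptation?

jɪkupuɹu

Substitution: /w/ → /j/, giving /jɪkpɹ/.
Under (C)V, the unsyllabifiable consonants are /k/, /p/, /ɹ/ (no codas are permitted; onsets are limited to one consonant).
Each unlicensed consonant becomes the onset of a new syllable: /k/ → /ku/, /p/ → /pu/, /ɹ/ → /ɹu/.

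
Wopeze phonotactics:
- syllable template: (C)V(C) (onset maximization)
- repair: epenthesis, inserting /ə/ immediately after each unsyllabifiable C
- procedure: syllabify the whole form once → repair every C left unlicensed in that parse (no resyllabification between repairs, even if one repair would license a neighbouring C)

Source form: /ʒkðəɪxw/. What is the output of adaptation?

ʒəkəðəɪxwə

Syllabifying with onset maximization leaves /ʒ/, /k/, /w/ stranded (at most one coda consonant is licensed; onsets are limited to one consonant).
Inserting the epenthetic vowel yields /ʒ/ → /ʒə/, /k/ → /kə/, /w/ → /wə/.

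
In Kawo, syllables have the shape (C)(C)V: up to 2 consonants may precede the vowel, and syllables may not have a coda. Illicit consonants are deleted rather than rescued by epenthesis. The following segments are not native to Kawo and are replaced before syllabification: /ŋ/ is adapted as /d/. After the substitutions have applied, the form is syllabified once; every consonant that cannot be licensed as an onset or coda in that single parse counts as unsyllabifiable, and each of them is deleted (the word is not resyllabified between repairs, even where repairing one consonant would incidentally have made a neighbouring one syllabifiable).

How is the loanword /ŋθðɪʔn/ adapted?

Substitution: /ŋ/ → /d/, giving /dθðɪʔn/.
Syllabifying with onset maximization leaves /d/, /ʔ/, /n/ stranded (no codas are permitted; onsets may contain at most 2 consonants).
Deleting the stranded consonants removes /d/, /ʔ/, /n/.

θðɪ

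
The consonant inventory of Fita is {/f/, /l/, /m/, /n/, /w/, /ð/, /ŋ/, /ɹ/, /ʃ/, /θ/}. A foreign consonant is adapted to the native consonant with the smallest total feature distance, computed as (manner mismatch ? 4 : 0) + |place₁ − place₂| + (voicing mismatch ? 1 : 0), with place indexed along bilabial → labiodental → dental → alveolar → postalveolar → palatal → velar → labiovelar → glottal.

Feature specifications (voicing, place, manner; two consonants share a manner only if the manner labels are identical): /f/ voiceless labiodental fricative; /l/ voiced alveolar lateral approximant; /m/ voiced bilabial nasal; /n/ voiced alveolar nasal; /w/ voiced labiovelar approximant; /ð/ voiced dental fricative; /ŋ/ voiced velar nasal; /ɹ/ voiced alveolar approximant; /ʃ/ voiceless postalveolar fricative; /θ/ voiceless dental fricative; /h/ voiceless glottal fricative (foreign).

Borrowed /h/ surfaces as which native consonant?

/ʃ/ is closest: same manner (fricative), place distance 4 (glottal→postalveolar), same voicing; total 4. Next closest is /w/ at distance 6.

ʃ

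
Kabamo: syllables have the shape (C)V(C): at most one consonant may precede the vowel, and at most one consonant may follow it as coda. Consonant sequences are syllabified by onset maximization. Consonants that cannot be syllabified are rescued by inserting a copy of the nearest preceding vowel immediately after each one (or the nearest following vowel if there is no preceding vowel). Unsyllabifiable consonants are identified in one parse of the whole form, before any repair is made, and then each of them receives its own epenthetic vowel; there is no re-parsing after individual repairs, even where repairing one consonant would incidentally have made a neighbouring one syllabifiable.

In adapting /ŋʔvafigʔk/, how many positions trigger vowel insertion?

4

The unsyllabifiable consonants are /ŋ/, /ʔ/, /ʔ/, /k/; each receives one epenthetic vowel.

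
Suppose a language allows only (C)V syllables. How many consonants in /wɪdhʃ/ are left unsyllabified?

3

Syllabifying with onset maximization leaves /d/, /h/, /ʃ/ stranded (no codas are permitted; onsets are limited to one consonant).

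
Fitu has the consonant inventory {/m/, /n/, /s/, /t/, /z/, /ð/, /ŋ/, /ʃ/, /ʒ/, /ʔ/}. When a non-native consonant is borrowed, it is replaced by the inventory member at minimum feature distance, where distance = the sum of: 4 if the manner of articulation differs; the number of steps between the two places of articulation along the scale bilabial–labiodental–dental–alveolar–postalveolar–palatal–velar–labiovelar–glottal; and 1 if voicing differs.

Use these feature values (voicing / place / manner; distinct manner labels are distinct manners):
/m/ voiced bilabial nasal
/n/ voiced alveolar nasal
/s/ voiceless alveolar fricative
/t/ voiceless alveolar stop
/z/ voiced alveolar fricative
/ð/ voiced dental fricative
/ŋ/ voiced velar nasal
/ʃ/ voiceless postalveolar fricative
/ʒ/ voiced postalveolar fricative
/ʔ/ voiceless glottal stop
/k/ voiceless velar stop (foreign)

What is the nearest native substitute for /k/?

ʔ

/ʔ/ is closest: same manner (stop), place distance 2 (velar→glottal), same voicing; total 2. Next closest is /t/ at distance 3.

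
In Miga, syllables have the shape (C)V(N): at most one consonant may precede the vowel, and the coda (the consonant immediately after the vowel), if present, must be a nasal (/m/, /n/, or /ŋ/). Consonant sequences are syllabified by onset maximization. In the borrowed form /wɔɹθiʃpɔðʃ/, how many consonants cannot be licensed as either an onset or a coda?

Syllabifying with onset maximization leaves /ɹ/, /ʃ/, /ð/, /ʃ/ stranded (only a nasal (/m/, /n/, or /ŋ/) is licensed in coda position; onsets are limited to one consonant).

4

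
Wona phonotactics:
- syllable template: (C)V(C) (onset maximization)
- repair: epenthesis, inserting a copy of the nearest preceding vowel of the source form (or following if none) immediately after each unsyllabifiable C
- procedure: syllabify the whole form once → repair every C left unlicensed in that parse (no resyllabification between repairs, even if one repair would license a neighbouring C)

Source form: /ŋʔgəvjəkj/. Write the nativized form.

The consonants /ŋ/, /ʔ/, /j/ cannot be parsed into a legal (C)V(C) syllable (at most one coda consonant is licensed; onsets are limited to one consonant).
Each unlicensed consonant becomes the onset of a new syllable: /ŋ/ → /ŋə/, /ʔ/ → /ʔə/, /j/ → /jə/.

ŋəʔəgəvjəkjə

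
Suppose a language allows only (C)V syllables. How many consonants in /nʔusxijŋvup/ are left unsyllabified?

5

Under (C)V, the unsyllabifiable consonants are /n/, /s/, /j/, /ŋ/, /p/ (no codas are permitted; onsets are limited to one consonant).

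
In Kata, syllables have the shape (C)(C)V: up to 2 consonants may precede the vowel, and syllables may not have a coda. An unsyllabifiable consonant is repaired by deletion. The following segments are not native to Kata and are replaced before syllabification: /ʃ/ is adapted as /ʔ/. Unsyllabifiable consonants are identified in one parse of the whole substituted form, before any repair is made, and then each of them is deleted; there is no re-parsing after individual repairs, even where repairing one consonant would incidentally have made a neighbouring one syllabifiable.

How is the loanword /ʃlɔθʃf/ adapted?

ʔlɔ

Substitution: /ʃ/ → /ʔ/, giving /ʔlɔθʔf/.
The consonants /θ/, /ʔ/, /f/ cannot be parsed into a legal (C)(C)V syllable (no codas are permitted; onsets may contain at most 2 consonants).
Deleting the stranded consonants removes /θ/, /ʔ/, /f/.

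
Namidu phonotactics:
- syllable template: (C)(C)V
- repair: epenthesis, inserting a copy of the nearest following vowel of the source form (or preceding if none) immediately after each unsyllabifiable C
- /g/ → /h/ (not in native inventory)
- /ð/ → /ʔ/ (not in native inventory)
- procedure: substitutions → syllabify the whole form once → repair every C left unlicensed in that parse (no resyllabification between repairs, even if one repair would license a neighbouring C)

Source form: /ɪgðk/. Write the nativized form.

Substitution: /g/ → /h/, /ð/ → /ʔ/, giving /ɪhʔk/.
The consonants /h/, /ʔ/, /k/ cannot be parsed into a legal (C)(C)V syllable (no codas are permitted; onsets may contain at most 2 consonants).
Inserting the epenthetic vowel yields /h/ → /hɪ/, /ʔ/ → /ʔɪ/, /k/ → /kɪ/.

ɪhɪʔɪkɪ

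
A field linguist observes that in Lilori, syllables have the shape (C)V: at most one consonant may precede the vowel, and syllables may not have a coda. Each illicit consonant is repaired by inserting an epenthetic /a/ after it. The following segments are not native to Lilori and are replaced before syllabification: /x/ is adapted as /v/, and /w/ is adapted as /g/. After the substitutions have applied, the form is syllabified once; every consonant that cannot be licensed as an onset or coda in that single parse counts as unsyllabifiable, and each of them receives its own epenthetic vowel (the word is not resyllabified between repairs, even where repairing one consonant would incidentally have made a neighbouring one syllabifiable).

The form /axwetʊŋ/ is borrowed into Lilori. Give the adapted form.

avagetʊŋa

Substitution: /x/ → /v/, /w/ → /g/, giving /avgetʊŋ/.
Under (C)V, the unsyllabifiable consonants are /v/, /ŋ/ (no codas are permitted; onsets are limited to one consonant).
Each unlicensed consonant becomes the onset of a new syllable: /v/ → /va/, /ŋ/ → /ŋa/.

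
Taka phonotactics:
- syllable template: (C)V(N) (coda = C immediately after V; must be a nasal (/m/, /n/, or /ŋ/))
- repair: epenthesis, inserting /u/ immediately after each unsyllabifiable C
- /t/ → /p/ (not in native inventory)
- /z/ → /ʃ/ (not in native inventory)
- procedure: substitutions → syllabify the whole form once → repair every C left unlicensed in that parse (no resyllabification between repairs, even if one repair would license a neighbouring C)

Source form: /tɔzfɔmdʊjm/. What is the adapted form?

pɔʃufɔmdʊjumu

Substitution: /t/ → /p/, /z/ → /ʃ/, giving /pɔʃfɔmdʊjm/.
The consonants /ʃ/, /j/, /m/ cannot be parsed into a legal (C)V(N) syllable (only a nasal (/m/, /n/, or /ŋ/) is licensed in coda position; onsets are limited to one consonant).
Inserting the epenthetic vowel yields /ʃ/ → /ʃu/, /j/ → /ju/, /m/ → /mu/.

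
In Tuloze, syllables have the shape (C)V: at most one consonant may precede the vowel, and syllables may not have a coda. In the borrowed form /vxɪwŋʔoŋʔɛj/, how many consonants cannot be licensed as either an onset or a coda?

The consonants /v/, /w/, /ŋ/, /ŋ/, /j/ cannot be parsed into a legal (C)V syllable (no codas are permitted; onsets are limited to one consonant).

5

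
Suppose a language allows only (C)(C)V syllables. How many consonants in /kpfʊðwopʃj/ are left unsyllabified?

4

The consonants /k/, /p/, /ʃ/, /j/ cannot be parsed into a legal (C)(C)V syllable (no codas are permitted; onsets may contain at most 2 consonants).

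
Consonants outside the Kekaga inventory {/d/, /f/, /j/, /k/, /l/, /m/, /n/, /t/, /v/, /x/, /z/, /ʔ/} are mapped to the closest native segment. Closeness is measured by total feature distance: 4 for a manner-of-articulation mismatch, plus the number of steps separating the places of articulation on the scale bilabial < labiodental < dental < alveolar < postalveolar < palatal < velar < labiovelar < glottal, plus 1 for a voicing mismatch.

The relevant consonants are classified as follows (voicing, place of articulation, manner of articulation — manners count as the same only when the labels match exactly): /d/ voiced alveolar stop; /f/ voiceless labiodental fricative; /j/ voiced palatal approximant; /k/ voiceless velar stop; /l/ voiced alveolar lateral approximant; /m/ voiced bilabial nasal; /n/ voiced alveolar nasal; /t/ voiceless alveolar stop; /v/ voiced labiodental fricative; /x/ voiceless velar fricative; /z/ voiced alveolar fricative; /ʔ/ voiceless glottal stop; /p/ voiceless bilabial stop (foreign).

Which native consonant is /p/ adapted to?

t

/t/ is closest: same manner (stop), place distance 3 (bilabial→alveolar), same voicing; total 3. Next closest is /d/ at distance 4.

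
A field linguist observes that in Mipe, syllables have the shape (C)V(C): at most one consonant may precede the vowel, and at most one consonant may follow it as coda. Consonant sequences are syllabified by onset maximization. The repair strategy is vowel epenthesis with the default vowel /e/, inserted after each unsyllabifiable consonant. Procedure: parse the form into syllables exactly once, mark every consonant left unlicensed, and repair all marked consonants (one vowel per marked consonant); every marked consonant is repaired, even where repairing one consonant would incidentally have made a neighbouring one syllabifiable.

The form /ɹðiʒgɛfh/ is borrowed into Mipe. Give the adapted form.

Syllabifying with onset maximization leaves /ɹ/, /h/ stranded (at most one coda consonant is licensed; onsets are limited to one consonant).
Inserting the epenthetic vowel yields /ɹ/ → /ɹe/, /h/ → /he/.

ɹeðiʒgɛfhe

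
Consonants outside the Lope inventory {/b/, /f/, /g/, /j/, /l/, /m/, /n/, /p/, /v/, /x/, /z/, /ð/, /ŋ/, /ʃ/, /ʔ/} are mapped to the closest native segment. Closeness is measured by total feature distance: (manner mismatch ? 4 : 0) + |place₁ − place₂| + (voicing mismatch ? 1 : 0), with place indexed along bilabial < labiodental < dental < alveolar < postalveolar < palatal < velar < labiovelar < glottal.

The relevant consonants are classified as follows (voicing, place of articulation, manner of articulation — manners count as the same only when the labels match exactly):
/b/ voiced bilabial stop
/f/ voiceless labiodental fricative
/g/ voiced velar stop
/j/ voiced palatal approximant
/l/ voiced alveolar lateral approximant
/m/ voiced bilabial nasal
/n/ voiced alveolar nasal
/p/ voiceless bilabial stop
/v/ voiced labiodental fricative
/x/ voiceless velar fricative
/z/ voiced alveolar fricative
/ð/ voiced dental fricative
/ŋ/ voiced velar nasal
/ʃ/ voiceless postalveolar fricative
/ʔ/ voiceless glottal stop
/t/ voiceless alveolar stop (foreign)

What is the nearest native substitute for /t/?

/p/ is closest: same manner (stop), place distance 3 (alveolar→bilabial), same voicing; total 3. Next closest is /b/ at distance 4.

p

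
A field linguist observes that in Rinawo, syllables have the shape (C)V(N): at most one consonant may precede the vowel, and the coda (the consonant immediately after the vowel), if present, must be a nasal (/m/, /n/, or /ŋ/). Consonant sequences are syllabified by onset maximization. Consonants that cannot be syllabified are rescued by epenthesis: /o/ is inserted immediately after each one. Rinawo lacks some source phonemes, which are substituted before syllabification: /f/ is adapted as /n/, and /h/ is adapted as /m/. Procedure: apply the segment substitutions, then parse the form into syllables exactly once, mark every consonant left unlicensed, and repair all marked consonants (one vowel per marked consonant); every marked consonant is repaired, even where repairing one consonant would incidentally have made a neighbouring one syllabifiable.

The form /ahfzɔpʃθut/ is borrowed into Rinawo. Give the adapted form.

Substitution: /h/ → /m/, /f/ → /n/, giving /amnzɔpʃθut/.
Syllabifying with onset maximization leaves /n/, /p/, /ʃ/, /t/ stranded (only a nasal (/m/, /n/, or /ŋ/) is licensed in coda position; onsets are limited to one consonant).
Each unlicensed consonant becomes the onset of a new syllable: /n/ → /no/, /p/ → /po/, /ʃ/ → /ʃo/, /t/ → /to/.

amnozɔpoʃoθuto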